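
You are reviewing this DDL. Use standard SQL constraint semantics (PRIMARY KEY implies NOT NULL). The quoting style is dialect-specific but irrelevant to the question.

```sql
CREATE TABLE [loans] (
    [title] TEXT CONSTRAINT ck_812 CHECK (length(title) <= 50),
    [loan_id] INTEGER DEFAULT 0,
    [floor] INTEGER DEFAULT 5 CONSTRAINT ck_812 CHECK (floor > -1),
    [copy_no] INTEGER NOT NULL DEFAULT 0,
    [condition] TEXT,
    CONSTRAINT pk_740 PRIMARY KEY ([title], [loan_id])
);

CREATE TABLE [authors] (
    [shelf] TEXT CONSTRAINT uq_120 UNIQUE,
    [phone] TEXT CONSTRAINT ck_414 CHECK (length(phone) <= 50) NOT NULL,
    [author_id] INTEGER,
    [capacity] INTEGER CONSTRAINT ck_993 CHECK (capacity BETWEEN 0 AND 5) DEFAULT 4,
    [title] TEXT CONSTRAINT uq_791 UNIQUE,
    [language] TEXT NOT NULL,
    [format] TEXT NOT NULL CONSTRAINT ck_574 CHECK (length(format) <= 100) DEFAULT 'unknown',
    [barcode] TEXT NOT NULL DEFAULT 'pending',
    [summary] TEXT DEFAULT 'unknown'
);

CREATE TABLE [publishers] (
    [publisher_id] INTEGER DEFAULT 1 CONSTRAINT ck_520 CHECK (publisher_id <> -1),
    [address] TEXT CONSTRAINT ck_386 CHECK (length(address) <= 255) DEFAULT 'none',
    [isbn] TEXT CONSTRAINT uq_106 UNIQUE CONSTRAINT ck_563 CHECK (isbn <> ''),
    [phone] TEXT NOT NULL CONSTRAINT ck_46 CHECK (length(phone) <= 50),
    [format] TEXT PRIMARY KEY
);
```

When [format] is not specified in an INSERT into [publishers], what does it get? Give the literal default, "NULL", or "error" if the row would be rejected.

error

format has no DEFAULT clause.
Omitting it would insert NULL, but it is part of the PRIMARY KEY, so the INSERT fails.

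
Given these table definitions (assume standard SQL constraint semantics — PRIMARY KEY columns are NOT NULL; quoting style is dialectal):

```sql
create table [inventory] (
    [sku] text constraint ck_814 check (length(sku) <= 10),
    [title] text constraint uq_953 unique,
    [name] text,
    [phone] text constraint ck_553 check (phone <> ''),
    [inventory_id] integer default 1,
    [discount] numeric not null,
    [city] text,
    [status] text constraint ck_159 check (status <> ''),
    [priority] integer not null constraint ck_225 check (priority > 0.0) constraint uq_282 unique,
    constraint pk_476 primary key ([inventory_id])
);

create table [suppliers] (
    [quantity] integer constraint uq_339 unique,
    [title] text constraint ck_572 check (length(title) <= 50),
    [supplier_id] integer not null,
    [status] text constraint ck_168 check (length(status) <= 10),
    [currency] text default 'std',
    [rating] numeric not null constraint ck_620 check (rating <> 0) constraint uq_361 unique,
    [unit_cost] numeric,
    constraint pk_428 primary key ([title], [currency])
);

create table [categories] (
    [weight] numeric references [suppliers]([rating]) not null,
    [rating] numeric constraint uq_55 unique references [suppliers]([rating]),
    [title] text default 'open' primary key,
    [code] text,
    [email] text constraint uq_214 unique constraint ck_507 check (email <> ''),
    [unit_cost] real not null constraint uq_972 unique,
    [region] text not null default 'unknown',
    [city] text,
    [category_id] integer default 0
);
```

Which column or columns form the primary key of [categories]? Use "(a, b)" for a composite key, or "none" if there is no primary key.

title is declared PRIMARY KEY inline on the column.

title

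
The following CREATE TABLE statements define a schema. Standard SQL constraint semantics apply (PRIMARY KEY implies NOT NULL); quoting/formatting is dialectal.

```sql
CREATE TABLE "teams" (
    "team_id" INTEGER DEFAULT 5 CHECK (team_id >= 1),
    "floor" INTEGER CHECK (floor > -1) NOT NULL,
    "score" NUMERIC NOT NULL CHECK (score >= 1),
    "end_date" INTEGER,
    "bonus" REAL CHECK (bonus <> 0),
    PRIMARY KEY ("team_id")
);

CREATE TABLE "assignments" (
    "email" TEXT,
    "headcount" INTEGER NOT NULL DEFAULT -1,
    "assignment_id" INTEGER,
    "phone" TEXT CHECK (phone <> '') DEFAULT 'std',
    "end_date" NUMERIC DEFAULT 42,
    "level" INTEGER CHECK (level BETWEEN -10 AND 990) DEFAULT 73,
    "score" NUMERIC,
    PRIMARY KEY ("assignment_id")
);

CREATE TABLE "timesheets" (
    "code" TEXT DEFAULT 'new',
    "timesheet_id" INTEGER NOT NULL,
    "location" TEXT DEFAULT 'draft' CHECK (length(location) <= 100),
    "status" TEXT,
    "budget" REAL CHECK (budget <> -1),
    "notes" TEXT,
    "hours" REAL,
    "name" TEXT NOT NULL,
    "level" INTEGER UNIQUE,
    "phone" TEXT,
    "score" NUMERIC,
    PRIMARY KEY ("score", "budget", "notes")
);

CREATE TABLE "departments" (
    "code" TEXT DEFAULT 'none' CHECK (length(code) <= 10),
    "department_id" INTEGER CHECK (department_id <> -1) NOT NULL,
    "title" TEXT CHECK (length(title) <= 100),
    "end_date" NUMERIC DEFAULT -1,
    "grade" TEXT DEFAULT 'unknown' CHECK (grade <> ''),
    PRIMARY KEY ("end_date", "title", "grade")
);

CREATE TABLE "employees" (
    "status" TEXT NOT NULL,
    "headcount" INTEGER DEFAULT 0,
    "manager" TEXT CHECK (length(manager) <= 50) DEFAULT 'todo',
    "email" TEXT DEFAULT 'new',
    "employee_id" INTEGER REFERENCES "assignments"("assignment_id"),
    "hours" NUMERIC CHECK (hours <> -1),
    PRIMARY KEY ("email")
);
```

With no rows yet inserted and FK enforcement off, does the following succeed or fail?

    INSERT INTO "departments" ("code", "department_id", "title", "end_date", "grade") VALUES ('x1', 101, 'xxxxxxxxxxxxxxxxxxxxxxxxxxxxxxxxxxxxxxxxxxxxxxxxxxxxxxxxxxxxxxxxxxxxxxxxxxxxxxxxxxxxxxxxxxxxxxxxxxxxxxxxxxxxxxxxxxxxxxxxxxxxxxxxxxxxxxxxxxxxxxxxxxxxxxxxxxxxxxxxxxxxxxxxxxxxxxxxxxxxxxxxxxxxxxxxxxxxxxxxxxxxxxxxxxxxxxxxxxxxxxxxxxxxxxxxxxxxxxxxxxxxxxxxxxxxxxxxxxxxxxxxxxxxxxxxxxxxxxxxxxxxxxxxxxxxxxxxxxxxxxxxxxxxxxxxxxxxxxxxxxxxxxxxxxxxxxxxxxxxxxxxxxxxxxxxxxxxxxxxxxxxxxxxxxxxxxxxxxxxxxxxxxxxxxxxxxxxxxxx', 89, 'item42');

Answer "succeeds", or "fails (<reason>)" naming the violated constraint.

The value 'xxxxxxxxxxxxxxxxxxxxxxxxxxxxxxxxxxxxxxxxxxxxxxxxxxxxxxxxxxxxxxxxxxxxxxxxxxxxxxxxxxxxxxxxxxxxxxxxxxxxxxxxxxxxxxxxxxxxxxxxxxxxxxxxxxxxxxxxxxxxxxxxxxxxxxxxxxxxxxxxxxxxxxxxxxxxxxxxxxxxxxxxxxxxxxxxxxxxxxxxxxxxxxxxxxxxxxxxxxxxxxxxxxxxxxxxxxxxxxxxxxxxxxxxxxxxxxxxxxxxxxxxxxxxxxxxxxxxxxxxxxxxxxxxxxxxxxxxxxxxxxxxxxxxxxxxxxxxxxxxxxxxxxxxxxxxxxxxxxxxxxxxxxxxxxxxxxxxxxxxxxxxxxxxxxxxxxxxxxxxxxxxxxxxxxxxxxxxxxxx' for title violates CHECK (length(title) <= 100).

fails (CHECK on title)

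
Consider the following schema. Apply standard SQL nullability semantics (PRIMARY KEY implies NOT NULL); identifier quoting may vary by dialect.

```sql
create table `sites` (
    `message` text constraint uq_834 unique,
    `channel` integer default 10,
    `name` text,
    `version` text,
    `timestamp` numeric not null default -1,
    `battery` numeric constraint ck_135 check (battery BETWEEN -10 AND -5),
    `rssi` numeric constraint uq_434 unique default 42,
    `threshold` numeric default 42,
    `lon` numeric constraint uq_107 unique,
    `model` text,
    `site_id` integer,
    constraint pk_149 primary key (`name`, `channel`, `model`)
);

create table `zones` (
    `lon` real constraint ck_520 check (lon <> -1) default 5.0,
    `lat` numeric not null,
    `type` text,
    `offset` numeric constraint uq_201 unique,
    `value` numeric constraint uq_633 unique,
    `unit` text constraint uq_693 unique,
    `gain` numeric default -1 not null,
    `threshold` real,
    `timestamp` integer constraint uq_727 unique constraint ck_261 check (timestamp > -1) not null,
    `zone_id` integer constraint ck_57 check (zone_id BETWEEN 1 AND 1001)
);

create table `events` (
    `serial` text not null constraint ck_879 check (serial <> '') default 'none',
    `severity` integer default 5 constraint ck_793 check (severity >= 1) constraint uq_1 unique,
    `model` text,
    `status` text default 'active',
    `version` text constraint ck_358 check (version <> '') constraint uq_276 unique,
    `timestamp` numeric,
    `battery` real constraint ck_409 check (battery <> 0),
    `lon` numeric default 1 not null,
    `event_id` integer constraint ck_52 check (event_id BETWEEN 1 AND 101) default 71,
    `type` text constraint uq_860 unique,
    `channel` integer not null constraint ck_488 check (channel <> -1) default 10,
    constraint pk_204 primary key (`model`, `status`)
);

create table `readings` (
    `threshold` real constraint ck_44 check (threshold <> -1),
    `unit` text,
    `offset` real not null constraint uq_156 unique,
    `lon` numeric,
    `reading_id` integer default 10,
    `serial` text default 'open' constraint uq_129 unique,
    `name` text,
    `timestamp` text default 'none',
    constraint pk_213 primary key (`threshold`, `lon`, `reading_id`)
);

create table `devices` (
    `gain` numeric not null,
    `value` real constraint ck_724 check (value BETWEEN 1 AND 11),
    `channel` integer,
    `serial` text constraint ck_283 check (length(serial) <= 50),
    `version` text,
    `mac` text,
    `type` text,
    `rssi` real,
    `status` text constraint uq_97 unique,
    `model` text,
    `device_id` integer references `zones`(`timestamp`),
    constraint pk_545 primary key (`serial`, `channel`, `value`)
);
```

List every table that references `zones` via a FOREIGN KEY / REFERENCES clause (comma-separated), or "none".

- devices.device_id references zones(timestamp).

devices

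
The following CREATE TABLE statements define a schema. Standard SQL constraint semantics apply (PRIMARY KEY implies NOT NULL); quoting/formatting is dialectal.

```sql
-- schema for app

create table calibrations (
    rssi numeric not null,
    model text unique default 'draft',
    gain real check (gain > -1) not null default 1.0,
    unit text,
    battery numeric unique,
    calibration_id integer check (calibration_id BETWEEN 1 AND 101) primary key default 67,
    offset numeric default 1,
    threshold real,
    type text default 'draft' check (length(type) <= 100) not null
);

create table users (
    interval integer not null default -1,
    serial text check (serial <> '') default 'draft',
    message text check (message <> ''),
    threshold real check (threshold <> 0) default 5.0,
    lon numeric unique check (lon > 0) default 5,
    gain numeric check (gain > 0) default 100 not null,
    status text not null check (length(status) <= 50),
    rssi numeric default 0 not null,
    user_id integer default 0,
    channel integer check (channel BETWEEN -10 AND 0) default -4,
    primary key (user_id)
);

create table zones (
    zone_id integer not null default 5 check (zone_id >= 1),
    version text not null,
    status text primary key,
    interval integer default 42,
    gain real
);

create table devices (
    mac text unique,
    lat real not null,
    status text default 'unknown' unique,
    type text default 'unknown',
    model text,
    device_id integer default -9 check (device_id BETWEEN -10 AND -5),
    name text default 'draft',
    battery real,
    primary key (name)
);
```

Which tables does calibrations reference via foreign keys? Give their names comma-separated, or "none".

none

No column in calibrations has a REFERENCES clause.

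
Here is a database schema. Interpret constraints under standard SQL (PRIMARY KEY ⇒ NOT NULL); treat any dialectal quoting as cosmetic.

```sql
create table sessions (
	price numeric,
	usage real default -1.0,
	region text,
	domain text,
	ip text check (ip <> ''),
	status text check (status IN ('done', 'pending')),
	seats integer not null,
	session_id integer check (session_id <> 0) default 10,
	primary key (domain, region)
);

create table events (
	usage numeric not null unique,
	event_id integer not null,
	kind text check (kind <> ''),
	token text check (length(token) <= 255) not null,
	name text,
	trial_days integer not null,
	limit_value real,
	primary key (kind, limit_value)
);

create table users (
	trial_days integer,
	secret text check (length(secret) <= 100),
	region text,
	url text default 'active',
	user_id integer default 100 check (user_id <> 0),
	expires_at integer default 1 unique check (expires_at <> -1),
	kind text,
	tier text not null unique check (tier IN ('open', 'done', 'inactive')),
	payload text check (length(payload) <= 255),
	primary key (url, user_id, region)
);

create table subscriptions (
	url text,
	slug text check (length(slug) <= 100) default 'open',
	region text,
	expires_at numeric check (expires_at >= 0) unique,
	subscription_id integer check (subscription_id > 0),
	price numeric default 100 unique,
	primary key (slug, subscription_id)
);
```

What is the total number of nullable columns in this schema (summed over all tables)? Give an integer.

sessions: 5 nullable (price, usage, ip, status, session_id — PK (domain, region) and explicit NOT NULL columns excluded).
events: 1 nullable (name — PK (kind, limit_value) and explicit NOT NULL columns excluded).
users: 5 nullable (trial_days, secret, expires_at, kind, payload — PK (url, user_id, region) and explicit NOT NULL columns excluded).
subscriptions: 4 nullable (url, region, expires_at, price — PK (slug, subscription_id) and explicit NOT NULL columns excluded).
Total: 5 + 1 + 5 + 4 = 15.

15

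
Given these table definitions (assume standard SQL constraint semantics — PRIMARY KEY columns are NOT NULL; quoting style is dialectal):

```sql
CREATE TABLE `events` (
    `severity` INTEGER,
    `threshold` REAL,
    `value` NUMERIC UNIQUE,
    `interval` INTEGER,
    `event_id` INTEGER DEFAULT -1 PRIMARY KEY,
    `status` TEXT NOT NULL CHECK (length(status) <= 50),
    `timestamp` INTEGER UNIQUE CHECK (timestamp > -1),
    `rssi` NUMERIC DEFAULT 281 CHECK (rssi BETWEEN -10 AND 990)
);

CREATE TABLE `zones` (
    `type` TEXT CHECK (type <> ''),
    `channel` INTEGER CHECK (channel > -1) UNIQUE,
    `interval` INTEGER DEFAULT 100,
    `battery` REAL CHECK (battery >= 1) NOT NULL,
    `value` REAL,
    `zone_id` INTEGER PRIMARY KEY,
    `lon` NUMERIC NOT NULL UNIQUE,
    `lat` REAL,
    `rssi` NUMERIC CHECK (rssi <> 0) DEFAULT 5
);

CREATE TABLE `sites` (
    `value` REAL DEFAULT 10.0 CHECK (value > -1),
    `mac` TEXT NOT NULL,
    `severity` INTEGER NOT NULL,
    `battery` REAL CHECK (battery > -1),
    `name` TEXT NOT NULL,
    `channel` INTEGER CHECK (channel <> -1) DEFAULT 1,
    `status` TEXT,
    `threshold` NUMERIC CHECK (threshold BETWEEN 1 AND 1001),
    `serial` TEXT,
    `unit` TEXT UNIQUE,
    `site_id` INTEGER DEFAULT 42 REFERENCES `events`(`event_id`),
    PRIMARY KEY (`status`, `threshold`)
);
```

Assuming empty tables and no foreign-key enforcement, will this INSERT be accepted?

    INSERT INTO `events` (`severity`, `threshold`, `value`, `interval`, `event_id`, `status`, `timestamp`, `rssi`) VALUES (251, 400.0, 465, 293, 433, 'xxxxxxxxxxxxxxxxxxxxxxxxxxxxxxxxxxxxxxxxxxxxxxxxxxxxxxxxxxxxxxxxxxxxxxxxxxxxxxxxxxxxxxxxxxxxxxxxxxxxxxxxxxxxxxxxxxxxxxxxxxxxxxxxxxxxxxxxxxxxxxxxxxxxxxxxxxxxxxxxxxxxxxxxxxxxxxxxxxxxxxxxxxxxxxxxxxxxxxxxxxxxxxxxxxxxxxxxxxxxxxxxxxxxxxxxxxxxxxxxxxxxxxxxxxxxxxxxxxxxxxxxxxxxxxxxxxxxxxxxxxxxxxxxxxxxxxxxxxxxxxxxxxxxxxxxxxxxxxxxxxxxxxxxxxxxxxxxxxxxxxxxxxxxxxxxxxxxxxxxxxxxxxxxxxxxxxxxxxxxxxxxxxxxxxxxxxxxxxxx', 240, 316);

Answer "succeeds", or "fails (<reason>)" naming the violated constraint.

fails (CHECK on status)

The value 'xxxxxxxxxxxxxxxxxxxxxxxxxxxxxxxxxxxxxxxxxxxxxxxxxxxxxxxxxxxxxxxxxxxxxxxxxxxxxxxxxxxxxxxxxxxxxxxxxxxxxxxxxxxxxxxxxxxxxxxxxxxxxxxxxxxxxxxxxxxxxxxxxxxxxxxxxxxxxxxxxxxxxxxxxxxxxxxxxxxxxxxxxxxxxxxxxxxxxxxxxxxxxxxxxxxxxxxxxxxxxxxxxxxxxxxxxxxxxxxxxxxxxxxxxxxxxxxxxxxxxxxxxxxxxxxxxxxxxxxxxxxxxxxxxxxxxxxxxxxxxxxxxxxxxxxxxxxxxxxxxxxxxxxxxxxxxxxxxxxxxxxxxxxxxxxxxxxxxxxxxxxxxxxxxxxxxxxxxxxxxxxxxxxxxxxxxxxxxxxx' for status violates CHECK (length(status) <= 50).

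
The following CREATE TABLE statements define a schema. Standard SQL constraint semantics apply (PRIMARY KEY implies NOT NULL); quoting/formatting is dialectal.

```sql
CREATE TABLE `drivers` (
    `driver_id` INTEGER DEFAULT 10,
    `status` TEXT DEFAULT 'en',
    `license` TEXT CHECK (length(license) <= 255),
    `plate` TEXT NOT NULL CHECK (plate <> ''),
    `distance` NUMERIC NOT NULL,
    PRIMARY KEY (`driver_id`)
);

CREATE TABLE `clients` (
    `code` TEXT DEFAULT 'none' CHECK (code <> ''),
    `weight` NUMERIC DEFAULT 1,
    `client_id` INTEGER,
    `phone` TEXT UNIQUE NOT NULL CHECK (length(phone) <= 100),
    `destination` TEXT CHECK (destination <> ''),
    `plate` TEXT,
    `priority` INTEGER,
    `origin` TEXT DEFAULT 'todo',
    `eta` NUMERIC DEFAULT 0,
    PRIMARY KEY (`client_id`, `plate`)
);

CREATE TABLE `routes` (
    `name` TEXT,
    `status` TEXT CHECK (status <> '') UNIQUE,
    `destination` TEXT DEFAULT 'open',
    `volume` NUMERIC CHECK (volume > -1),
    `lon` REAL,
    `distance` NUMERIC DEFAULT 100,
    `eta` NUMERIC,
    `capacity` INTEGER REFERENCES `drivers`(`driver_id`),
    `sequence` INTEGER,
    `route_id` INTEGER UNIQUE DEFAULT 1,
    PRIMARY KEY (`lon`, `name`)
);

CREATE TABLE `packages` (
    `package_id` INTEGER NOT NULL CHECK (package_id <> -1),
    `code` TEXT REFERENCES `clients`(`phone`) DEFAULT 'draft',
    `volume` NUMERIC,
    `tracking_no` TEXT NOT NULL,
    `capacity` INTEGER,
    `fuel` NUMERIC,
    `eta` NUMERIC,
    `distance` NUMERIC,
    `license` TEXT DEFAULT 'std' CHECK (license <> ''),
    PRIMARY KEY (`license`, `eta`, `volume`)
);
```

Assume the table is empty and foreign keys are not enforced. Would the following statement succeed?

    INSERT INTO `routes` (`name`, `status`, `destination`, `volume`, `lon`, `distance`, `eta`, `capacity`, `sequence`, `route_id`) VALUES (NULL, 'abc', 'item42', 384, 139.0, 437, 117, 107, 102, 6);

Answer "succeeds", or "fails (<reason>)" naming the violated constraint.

name is explicitly set to NULL, but name is part of the PRIMARY KEY (implied NOT NULL).

fails (NOT NULL on name)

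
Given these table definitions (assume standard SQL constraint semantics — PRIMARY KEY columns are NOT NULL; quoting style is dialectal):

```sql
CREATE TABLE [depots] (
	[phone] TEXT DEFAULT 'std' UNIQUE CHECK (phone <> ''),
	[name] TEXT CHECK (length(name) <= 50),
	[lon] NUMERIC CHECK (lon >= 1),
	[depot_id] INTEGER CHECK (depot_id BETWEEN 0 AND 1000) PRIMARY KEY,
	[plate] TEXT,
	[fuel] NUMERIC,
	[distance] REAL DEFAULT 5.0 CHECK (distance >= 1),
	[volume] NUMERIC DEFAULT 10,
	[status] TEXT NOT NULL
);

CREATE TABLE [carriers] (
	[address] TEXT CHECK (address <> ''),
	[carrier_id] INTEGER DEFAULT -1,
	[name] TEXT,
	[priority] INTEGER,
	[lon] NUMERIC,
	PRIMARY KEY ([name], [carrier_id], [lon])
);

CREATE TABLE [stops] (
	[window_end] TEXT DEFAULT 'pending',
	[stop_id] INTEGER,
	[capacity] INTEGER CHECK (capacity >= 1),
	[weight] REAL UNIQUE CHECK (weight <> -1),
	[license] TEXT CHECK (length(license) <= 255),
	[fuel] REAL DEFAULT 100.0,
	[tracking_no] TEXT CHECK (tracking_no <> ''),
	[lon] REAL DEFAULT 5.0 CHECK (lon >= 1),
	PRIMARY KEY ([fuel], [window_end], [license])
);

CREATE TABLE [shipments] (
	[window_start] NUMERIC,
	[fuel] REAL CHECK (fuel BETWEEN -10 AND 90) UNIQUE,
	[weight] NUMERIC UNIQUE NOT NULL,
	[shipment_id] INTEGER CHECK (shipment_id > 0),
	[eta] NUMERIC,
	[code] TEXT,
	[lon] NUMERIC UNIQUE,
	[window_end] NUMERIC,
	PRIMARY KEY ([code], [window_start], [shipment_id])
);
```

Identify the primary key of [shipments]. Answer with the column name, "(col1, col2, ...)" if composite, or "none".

(code, window_start, shipment_id)

A table-level PRIMARY KEY clause names 3 columns: code, window_start, shipment_id.
This is a composite key — the combination is unique, not each column individually.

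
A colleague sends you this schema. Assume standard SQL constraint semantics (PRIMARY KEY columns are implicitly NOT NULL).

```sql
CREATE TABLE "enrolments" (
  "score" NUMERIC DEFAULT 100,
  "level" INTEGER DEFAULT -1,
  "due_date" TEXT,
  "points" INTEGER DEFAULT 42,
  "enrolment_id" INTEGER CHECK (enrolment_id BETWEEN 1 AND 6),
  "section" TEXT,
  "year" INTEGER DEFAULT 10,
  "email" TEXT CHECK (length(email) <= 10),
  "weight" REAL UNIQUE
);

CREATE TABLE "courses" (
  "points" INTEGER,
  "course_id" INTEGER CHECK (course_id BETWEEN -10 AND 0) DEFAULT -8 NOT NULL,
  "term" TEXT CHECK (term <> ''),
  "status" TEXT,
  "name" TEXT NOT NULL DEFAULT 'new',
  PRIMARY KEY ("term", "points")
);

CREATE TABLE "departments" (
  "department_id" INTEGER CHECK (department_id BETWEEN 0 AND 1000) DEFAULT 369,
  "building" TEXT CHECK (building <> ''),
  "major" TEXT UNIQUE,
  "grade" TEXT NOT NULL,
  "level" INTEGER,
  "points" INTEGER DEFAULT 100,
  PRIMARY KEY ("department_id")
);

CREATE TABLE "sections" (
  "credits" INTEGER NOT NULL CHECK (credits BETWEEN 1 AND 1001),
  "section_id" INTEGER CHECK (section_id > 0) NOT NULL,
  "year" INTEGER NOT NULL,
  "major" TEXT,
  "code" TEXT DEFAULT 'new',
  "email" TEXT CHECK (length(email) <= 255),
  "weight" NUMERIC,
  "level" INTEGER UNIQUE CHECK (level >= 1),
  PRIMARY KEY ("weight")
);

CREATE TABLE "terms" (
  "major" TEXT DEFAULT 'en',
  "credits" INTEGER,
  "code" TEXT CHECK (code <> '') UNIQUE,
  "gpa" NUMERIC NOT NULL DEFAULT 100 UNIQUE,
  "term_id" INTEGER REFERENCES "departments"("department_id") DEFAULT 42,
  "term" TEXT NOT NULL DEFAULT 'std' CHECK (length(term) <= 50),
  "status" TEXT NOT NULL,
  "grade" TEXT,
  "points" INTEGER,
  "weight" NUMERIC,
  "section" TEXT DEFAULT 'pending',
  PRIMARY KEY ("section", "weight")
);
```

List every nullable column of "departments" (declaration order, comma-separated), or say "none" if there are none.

- department_id: part of the PRIMARY KEY, which implies NOT NULL → not nullable.
- building: CHECK does not forbid NULL (a CHECK constraint passes when its expression is NULL) → nullable.
- major: UNIQUE does not imply NOT NULL → nullable.
- grade: declared NOT NULL → not nullable.
- level: no NOT NULL constraint applies → nullable.
- points: DEFAULT only fills an omitted column; an explicit NULL is still allowed → nullable.

building, major, level, points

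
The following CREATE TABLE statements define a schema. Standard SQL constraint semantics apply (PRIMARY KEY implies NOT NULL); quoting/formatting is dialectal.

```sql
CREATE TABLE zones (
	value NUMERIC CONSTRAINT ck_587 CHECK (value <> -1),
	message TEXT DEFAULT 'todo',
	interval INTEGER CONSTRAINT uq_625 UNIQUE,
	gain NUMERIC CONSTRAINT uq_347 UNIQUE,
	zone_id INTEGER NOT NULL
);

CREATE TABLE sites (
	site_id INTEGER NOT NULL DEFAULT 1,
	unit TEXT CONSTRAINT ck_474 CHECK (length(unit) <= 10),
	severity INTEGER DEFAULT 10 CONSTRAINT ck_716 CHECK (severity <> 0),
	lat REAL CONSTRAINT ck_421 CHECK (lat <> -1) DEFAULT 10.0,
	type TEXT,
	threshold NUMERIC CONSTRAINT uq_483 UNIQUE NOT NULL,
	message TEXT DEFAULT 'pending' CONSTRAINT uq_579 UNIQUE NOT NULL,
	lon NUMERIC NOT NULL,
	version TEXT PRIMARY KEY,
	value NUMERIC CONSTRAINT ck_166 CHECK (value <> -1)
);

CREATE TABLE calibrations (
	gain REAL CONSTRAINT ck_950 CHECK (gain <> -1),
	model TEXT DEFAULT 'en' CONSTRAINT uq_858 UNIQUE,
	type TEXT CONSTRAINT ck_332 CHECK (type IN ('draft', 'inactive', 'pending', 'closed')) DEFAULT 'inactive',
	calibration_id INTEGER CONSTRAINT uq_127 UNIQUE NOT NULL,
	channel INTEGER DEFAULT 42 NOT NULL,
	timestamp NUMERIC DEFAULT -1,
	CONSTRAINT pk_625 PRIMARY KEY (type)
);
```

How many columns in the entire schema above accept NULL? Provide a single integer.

zones: 4 nullable (value, message, interval, gain — PK none and explicit NOT NULL columns excluded).
sites: 5 nullable (unit, severity, lat, type, value — PK (version) and explicit NOT NULL columns excluded).
calibrations: 3 nullable (gain, model, timestamp — PK (type) and explicit NOT NULL columns excluded).
Total: 4 + 5 + 3 = 12.

12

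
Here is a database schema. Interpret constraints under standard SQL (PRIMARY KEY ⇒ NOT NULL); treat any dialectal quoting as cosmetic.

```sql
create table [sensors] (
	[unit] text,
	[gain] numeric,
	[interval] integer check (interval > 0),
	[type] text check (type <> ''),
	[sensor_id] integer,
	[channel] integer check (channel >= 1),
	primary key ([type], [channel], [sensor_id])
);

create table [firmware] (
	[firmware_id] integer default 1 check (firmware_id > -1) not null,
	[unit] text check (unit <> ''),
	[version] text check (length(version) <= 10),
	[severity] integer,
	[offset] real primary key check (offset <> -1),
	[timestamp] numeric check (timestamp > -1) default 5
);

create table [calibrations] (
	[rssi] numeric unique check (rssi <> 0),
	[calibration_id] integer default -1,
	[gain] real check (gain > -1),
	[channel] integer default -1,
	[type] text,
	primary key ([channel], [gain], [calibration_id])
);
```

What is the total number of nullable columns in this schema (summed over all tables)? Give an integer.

9

sensors: 3 nullable (unit, gain, interval — PK (type, channel, sensor_id) and explicit NOT NULL columns excluded).
firmware: 4 nullable (unit, version, severity, timestamp — PK (offset) and explicit NOT NULL columns excluded).
calibrations: 2 nullable (rssi, type — PK (channel, gain, calibration_id) and explicit NOT NULL columns excluded).
Total: 3 + 4 + 2 = 9.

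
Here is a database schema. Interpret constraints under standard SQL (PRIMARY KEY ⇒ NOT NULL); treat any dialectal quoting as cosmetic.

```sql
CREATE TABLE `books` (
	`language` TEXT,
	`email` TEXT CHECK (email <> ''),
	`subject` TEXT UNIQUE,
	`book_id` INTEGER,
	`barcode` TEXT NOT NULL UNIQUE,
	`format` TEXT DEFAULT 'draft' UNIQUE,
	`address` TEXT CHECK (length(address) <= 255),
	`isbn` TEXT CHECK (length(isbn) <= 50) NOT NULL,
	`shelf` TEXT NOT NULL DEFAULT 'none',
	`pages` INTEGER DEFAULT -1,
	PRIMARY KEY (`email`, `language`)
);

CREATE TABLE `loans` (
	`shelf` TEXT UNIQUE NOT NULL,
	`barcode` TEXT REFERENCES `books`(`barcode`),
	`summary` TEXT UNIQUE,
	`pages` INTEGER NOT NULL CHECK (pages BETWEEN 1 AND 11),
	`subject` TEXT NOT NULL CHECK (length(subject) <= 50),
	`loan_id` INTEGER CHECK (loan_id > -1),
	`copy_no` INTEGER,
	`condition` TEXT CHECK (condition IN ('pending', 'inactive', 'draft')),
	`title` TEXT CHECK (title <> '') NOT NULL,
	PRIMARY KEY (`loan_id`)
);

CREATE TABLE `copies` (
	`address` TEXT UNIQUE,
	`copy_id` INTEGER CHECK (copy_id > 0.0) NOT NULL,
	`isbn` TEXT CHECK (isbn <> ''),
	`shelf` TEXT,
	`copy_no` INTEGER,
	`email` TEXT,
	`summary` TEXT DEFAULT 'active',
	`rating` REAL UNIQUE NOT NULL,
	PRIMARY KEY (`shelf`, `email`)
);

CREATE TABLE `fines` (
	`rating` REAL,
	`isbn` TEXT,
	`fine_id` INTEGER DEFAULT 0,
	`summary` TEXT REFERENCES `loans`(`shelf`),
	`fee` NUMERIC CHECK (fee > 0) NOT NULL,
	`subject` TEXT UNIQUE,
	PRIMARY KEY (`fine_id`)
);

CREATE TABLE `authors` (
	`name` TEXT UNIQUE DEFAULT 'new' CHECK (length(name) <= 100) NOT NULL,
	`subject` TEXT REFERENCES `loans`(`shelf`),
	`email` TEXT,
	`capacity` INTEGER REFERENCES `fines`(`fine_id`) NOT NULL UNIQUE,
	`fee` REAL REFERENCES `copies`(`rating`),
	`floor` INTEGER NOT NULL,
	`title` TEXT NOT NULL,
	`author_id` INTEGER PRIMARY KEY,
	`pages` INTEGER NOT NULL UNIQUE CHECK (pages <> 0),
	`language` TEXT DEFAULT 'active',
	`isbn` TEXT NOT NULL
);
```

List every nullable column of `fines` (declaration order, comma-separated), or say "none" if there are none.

rating, isbn, summary, subject

- rating: no NOT NULL constraint applies → nullable.
- isbn: no NOT NULL constraint applies → nullable.
- fine_id: part of the PRIMARY KEY, which implies NOT NULL → not nullable.
- summary: a foreign key column may be NULL unless separately constrained → nullable.
- fee: declared NOT NULL → not nullable.
- subject: UNIQUE does not imply NOT NULL → nullable.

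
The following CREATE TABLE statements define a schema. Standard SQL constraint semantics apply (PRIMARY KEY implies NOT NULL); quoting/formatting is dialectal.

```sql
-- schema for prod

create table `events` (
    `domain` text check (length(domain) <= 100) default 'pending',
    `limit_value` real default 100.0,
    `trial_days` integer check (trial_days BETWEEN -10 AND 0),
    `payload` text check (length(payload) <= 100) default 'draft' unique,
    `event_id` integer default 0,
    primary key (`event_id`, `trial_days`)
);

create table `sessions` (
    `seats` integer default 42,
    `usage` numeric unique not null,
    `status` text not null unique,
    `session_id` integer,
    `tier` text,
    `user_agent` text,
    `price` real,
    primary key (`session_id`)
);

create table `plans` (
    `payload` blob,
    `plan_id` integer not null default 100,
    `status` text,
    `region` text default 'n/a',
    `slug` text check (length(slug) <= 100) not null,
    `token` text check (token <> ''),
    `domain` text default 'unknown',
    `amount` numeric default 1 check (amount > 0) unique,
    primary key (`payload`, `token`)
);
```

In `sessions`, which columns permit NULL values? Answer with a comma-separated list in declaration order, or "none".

- seats: DEFAULT only fills an omitted column; an explicit NULL is still allowed → nullable.
- usage: declared NOT NULL → not nullable.
- status: declared NOT NULL → not nullable.
- session_id: part of the PRIMARY KEY, which implies NOT NULL → not nullable.
- tier: no NOT NULL constraint applies → nullable.
- user_agent: no NOT NULL constraint applies → nullable.
- price: no NOT NULL constraint applies → nullable.

seats, tier, user_agent, price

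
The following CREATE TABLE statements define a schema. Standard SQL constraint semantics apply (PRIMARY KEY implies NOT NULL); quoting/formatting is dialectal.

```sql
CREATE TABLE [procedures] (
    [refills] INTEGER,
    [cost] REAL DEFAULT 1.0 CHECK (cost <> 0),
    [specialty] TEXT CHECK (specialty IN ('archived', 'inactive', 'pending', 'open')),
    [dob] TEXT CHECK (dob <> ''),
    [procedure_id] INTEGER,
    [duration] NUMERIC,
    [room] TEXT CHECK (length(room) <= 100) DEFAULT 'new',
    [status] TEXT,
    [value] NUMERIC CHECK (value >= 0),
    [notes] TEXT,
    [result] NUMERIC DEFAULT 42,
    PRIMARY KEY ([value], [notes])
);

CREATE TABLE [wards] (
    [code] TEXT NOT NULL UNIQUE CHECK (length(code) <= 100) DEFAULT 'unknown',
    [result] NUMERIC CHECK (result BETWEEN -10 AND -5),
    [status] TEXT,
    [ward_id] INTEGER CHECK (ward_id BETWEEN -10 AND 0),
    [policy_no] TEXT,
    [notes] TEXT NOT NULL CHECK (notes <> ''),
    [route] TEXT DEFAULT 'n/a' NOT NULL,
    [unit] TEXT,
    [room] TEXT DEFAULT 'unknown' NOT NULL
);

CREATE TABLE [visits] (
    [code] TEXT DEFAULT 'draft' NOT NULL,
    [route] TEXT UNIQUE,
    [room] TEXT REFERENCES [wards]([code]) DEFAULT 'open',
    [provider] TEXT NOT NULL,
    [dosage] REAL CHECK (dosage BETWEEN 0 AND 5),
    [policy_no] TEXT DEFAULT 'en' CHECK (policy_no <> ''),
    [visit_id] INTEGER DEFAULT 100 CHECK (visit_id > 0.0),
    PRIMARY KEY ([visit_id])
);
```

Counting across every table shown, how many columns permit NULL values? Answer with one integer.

procedures: 9 nullable (refills, cost, specialty, dob, procedure_id, duration, room, status, result — PK (value, notes) and explicit NOT NULL columns excluded).
wards: 5 nullable (result, status, ward_id, policy_no, unit — PK none and explicit NOT NULL columns excluded).
visits: 4 nullable (route, room, dosage, policy_no — PK (visit_id) and explicit NOT NULL columns excluded).
Total: 9 + 5 + 4 = 18.

18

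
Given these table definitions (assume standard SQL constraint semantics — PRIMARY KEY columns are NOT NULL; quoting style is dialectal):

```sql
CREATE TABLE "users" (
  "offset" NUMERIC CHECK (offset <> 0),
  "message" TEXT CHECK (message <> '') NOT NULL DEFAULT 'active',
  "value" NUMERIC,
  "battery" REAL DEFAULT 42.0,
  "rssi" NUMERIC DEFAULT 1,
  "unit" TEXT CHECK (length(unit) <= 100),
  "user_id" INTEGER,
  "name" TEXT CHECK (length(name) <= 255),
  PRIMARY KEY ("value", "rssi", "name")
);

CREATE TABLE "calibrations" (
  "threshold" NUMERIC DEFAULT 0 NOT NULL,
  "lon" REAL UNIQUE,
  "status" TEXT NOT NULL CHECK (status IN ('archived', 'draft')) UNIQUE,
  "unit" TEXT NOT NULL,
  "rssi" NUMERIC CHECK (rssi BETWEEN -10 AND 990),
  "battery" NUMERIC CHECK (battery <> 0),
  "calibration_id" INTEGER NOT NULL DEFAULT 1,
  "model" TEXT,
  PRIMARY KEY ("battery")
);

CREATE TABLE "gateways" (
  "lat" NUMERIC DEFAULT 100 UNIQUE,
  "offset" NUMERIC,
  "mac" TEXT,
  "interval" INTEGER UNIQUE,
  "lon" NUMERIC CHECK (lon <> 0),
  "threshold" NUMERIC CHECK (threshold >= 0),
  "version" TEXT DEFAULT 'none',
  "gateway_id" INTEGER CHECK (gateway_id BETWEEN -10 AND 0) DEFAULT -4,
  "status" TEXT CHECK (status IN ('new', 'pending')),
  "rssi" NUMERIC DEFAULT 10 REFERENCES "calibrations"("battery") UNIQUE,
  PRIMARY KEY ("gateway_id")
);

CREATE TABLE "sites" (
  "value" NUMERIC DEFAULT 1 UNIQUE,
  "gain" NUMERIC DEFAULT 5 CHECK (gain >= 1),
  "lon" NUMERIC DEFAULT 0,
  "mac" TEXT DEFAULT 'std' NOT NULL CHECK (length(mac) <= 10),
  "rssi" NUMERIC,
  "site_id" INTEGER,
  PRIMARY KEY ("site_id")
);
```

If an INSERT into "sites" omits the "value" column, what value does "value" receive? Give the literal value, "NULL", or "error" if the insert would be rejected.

value has an explicit DEFAULT 1.
When the column is omitted from an INSERT, that default is used.

1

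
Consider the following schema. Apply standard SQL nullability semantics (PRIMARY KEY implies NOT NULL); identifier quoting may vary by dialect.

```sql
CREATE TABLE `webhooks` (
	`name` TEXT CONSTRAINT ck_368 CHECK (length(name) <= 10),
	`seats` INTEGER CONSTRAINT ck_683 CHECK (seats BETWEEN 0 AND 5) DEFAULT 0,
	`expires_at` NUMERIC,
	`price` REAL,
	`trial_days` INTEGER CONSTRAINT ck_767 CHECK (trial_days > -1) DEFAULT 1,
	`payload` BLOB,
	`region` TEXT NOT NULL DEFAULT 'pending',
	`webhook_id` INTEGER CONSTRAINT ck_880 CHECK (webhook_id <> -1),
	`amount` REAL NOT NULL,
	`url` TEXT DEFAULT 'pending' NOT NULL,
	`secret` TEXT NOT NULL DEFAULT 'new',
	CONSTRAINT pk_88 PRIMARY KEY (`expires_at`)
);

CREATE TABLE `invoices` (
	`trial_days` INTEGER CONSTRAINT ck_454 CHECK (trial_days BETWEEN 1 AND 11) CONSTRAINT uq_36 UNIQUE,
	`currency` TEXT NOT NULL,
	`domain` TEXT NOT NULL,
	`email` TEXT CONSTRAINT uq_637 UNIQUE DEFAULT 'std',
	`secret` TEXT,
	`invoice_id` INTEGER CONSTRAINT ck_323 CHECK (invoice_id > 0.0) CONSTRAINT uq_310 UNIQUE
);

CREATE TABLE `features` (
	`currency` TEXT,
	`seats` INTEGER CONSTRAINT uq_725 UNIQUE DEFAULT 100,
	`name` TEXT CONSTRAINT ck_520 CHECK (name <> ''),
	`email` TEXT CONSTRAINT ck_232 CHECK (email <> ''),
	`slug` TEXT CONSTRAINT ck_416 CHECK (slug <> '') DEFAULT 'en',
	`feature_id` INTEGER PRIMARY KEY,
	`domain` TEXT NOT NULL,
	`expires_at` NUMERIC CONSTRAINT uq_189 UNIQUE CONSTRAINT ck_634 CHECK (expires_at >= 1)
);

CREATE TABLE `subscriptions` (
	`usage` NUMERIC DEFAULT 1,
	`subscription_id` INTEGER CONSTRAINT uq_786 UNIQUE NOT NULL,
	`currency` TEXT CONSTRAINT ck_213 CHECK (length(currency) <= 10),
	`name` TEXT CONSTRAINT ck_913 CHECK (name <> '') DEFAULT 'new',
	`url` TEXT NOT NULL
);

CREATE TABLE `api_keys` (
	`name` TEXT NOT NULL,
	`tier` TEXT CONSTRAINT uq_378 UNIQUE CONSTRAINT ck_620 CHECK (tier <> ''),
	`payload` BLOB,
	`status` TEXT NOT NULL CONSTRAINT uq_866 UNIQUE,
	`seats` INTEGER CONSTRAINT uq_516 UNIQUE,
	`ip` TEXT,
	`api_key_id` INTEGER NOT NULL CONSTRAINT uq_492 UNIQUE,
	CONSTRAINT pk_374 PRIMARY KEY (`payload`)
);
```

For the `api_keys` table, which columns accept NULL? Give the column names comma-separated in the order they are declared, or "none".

tier, seats, ip

- name: declared NOT NULL → not nullable.
- tier: CHECK does not forbid NULL (a CHECK constraint passes when its expression is NULL) → nullable.
- payload: part of the PRIMARY KEY, which implies NOT NULL → not nullable.
- status: declared NOT NULL → not nullable.
- seats: UNIQUE does not imply NOT NULL → nullable.
- ip: no NOT NULL constraint applies → nullable.
- api_key_id: declared NOT NULL → not nullable.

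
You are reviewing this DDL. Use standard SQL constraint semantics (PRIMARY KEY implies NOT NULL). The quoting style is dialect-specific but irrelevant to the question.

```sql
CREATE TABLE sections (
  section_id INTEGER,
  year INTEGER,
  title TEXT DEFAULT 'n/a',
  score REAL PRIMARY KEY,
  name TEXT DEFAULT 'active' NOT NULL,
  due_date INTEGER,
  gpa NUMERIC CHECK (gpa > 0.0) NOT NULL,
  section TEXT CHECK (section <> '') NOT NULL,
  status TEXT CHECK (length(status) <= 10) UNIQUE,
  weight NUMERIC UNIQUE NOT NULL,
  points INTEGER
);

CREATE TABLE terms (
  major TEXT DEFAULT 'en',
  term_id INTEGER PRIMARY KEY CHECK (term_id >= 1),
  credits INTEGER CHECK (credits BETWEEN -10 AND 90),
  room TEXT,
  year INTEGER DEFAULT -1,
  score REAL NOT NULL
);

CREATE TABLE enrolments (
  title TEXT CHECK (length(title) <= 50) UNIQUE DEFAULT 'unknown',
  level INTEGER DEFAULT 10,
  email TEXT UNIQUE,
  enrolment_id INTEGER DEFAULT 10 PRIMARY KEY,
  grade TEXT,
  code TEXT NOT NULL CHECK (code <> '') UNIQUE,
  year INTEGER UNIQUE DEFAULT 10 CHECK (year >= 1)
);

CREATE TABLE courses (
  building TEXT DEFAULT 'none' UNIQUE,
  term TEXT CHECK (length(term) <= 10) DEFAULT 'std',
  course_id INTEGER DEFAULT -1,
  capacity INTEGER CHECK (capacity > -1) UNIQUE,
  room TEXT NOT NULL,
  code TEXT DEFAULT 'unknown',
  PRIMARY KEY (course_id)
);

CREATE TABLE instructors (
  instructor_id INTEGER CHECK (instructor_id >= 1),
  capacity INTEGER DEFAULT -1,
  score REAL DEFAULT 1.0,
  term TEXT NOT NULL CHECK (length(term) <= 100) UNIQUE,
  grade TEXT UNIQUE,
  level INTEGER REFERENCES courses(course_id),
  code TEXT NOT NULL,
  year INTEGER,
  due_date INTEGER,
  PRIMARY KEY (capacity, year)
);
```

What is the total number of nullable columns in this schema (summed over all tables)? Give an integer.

24

sections: 6 nullable (section_id, year, title, due_date, status, points — PK (score) and explicit NOT NULL columns excluded).
terms: 4 nullable (major, credits, room, year — PK (term_id) and explicit NOT NULL columns excluded).
enrolments: 5 nullable (title, level, email, grade, year — PK (enrolment_id) and explicit NOT NULL columns excluded).
courses: 4 nullable (building, term, capacity, code — PK (course_id) and explicit NOT NULL columns excluded).
instructors: 5 nullable (instructor_id, score, grade, level, due_date — PK (capacity, year) and explicit NOT NULL columns excluded).
Total: 6 + 4 + 5 + 4 + 5 = 24.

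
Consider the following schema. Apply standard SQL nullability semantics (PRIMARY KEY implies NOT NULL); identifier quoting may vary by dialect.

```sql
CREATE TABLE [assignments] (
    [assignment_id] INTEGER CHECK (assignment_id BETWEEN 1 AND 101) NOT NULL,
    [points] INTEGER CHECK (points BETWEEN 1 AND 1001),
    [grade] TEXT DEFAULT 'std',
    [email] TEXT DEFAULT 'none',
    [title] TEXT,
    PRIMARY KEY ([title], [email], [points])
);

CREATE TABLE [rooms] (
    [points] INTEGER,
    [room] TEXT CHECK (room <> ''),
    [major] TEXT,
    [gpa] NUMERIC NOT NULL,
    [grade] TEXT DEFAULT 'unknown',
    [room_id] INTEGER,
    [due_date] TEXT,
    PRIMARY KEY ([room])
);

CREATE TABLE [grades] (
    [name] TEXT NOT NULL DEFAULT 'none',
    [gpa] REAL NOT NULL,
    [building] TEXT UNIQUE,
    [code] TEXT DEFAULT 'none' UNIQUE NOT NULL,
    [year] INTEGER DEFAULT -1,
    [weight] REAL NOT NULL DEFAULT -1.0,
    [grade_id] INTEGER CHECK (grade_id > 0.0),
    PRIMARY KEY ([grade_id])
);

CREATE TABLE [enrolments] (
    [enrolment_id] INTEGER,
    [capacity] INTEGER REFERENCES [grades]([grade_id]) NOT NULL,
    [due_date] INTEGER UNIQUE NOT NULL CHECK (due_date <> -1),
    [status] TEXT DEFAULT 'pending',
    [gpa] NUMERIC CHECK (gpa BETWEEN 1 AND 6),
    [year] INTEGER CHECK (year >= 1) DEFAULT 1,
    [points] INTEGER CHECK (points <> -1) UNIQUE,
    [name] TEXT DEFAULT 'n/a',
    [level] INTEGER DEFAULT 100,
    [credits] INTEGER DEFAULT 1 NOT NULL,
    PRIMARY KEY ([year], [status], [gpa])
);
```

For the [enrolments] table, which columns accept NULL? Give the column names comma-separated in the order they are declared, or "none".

- enrolment_id: no NOT NULL constraint applies → nullable.
- capacity: declared NOT NULL → not nullable.
- due_date: declared NOT NULL → not nullable.
- status: part of the PRIMARY KEY, which implies NOT NULL → not nullable.
- gpa: part of the PRIMARY KEY, which implies NOT NULL → not nullable.
- year: part of the PRIMARY KEY, which implies NOT NULL → not nullable.
- points: CHECK does not forbid NULL (a CHECK constraint passes when its expression is NULL) → nullable.
- name: DEFAULT only fills an omitted column; an explicit NULL is still allowed → nullable.
- level: DEFAULT only fills an omitted column; an explicit NULL is still allowed → nullable.
- credits: declared NOT NULL → not nullable.

enrolment_id, points, name, level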